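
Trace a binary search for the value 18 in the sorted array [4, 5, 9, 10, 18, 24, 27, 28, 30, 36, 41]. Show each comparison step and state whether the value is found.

Binary search for 18 in [4, 5, 9, 10, 18, 24, 27, 28, 30, 36, 41]:

lo=0, hi=10, mid=5, arr[mid]=24 -> 24 > 18, search left half
lo=0, hi=4, mid=2, arr[mid]=9 -> 9 < 18, search right half
lo=3, hi=4, mid=3, arr[mid]=10 -> 10 < 18, search right half
lo=4, hi=4, mid=4, arr[mid]=18 -> Found target at index 4!

Binary search finds 18 at index 4 after 4 comparisons. The search repeatedly halves the search space by comparing with the middle element.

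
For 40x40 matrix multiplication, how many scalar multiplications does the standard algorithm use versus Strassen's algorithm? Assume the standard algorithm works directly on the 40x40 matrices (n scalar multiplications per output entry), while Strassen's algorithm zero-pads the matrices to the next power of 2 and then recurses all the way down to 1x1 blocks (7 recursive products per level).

Matrix multiplication for 40x40 matrices:

Strassen's algorithm requires power-of-2 dimensions. Pad 40x40 to 64x64 (next power of 2).

Standard algorithm: 40^3 = 64000 multiplications
Strassen's algorithm: 7^(log2(64)) = 7^6 = 117649 multiplications
Difference: 64000 - 117649 = -53649 (Strassen uses MORE here due to padding overhead — for small or just-over-power-of-2 n, padding can outweigh the per-level savings)

Standard: 64000 multiplications (40^3). Strassen: 117649 multiplications (7^6, after padding to 64x64). Strassen reduces 8 recursive multiplications to 7 at each level.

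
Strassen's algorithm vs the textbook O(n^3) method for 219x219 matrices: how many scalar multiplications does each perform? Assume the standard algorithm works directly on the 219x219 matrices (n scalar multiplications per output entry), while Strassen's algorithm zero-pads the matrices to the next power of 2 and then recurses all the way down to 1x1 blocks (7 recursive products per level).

Matrix multiplication for 219x219 matrices:

Strassen's algorithm requires power-of-2 dimensions. Pad 219x219 to 256x256 (next power of 2).

Standard algorithm: 219^3 = 10503459 multiplications
Strassen's algorithm: 7^(log2(256)) = 7^8 = 5764801 multiplications
Savings: 10503459 - 5764801 = 4738658 multiplications

Standard: 10503459 multiplications (219^3). Strassen: 5764801 multiplications (7^8, after padding to 256x256). Strassen reduces 8 recursive multiplications to 7 at each level.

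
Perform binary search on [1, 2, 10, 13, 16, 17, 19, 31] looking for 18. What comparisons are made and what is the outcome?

Binary search for 18 in [1, 2, 10, 13, 16, 17, 19, 31]:

lo=0, hi=7, mid=3, arr[mid]=13 -> 13 < 18, search right half
lo=4, hi=7, mid=5, arr[mid]=17 -> 17 < 18, search right half
lo=6, hi=7, mid=6, arr[mid]=19 -> 19 > 18, search left half
lo=6 > hi=5, target 18 not found

Binary search determines that 18 is not in the array after 3 comparisons. The search space was exhausted without finding the target.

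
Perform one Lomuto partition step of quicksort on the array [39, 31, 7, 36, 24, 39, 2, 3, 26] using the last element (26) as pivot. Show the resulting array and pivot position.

Lomuto partition with pivot = 26:

Initial array: [39, 31, 7, 36, 24, 39, 2, 3, 26]

arr[0]=39 > 26: no swap
arr[1]=31 > 26: no swap
arr[2]=7 <= 26: swap with position 0, array becomes [7, 31, 39, 36, 24, 39, 2, 3, 26]
arr[3]=36 > 26: no swap
arr[4]=24 <= 26: swap with position 1, array becomes [7, 24, 39, 36, 31, 39, 2, 3, 26]
arr[5]=39 > 26: no swap
arr[6]=2 <= 26: swap with position 2, array becomes [7, 24, 2, 36, 31, 39, 39, 3, 26]
arr[7]=3 <= 26: swap with position 3, array becomes [7, 24, 2, 3, 31, 39, 39, 36, 26]

Place pivot at position 4: [7, 24, 2, 3, 26, 39, 39, 36, 31]
Pivot position: 4

After partitioning with pivot 26, the array becomes [7, 24, 2, 3, 26, 39, 39, 36, 31]. The pivot is placed at index 4. All elements to the left of the pivot are <= 26, and all elements to the right are > 26.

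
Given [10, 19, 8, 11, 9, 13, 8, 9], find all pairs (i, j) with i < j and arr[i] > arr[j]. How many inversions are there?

Finding inversions in [10, 19, 8, 11, 9, 13, 8, 9]:

(0, 2): arr[0]=10 > arr[2]=8
(0, 4): arr[0]=10 > arr[4]=9
(0, 6): arr[0]=10 > arr[6]=8
(0, 7): arr[0]=10 > arr[7]=9
(1, 2): arr[1]=19 > arr[2]=8
(1, 3): arr[1]=19 > arr[3]=11
(1, 4): arr[1]=19 > arr[4]=9
(1, 5): arr[1]=19 > arr[5]=13
(1, 6): arr[1]=19 > arr[6]=8
(1, 7): arr[1]=19 > arr[7]=9
(3, 4): arr[3]=11 > arr[4]=9
(3, 6): arr[3]=11 > arr[6]=8
(3, 7): arr[3]=11 > arr[7]=9
(4, 6): arr[4]=9 > arr[6]=8
(5, 6): arr[5]=13 > arr[6]=8
(5, 7): arr[5]=13 > arr[7]=9

Total inversions: 16

The array has 16 inversion(s): (0,2), (0,4), (0,6), (0,7), (1,2), (1,3), (1,4), (1,5), (1,6), (1,7), (3,4), (3,6), (3,7), (4,6), (5,6), (5,7). Each pair (i,j) satisfies i < j and arr[i] > arr[j].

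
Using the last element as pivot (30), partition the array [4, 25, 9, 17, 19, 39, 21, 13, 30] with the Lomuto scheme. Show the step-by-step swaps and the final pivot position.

Lomuto partition with pivot = 30:

Initial array: [4, 25, 9, 17, 19, 39, 21, 13, 30]

arr[0]=4 <= 30: swap with position 0, array becomes [4, 25, 9, 17, 19, 39, 21, 13, 30]
arr[1]=25 <= 30: swap with position 1, array becomes [4, 25, 9, 17, 19, 39, 21, 13, 30]
arr[2]=9 <= 30: swap with position 2, array becomes [4, 25, 9, 17, 19, 39, 21, 13, 30]
arr[3]=17 <= 30: swap with position 3, array becomes [4, 25, 9, 17, 19, 39, 21, 13, 30]
arr[4]=19 <= 30: swap with position 4, array becomes [4, 25, 9, 17, 19, 39, 21, 13, 30]
arr[5]=39 > 30: no swap
arr[6]=21 <= 30: swap with position 5, array becomes [4, 25, 9, 17, 19, 21, 39, 13, 30]
arr[7]=13 <= 30: swap with position 6, array becomes [4, 25, 9, 17, 19, 21, 13, 39, 30]

Place pivot at position 7: [4, 25, 9, 17, 19, 21, 13, 30, 39]
Pivot position: 7

After partitioning with pivot 30, the array becomes [4, 25, 9, 17, 19, 21, 13, 30, 39]. The pivot is placed at index 7. All elements to the left of the pivot are <= 30, and all elements to the right are > 30.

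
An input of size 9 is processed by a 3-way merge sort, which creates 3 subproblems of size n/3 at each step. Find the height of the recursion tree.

For divide and conquer with division factor 3:

Problem sizes at each level:
Level 0: 9
Level 1: 3
Level 2: 1

The root is level 0 and the size-1 base case is level 2 (the tree spans levels 0 through 2, i.e. 3 levels counting the root), so the depth is the number of divisions: log_3(9) = 2

The recursion tree depth is log_3(9) = 2. At each level, the problem size is divided by 3, so it takes 2 divisions to reduce to a base case of size 1. The algorithm makes 3 recursive calls at each level.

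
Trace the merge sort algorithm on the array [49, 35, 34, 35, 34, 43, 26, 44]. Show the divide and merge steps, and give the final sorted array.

Merge sort trace:

Split: [49, 35, 34, 35, 34, 43, 26, 44] -> [49, 35, 34, 35] and [34, 43, 26, 44]
  Split: [49, 35, 34, 35] -> [49, 35] and [34, 35]
    Split: [49, 35] -> [49] and [35]
    Merge: [49] + [35] -> [35, 49]
    Split: [34, 35] -> [34] and [35]
    Merge: [34] + [35] -> [34, 35]
  Merge: [35, 49] + [34, 35] -> [34, 35, 35, 49]
  Split: [34, 43, 26, 44] -> [34, 43] and [26, 44]
    Split: [34, 43] -> [34] and [43]
    Merge: [34] + [43] -> [34, 43]
    Split: [26, 44] -> [26] and [44]
    Merge: [26] + [44] -> [26, 44]
  Merge: [34, 43] + [26, 44] -> [26, 34, 43, 44]
Merge: [34, 35, 35, 49] + [26, 34, 43, 44] -> [26, 34, 34, 35, 35, 43, 44, 49]

Final sorted array: [26, 34, 34, 35, 35, 43, 44, 49]

The merge sort proceeds by recursively splitting the array and merging sorted halves.
After all merges, the sorted array is [26, 34, 34, 35, 35, 43, 44, 49].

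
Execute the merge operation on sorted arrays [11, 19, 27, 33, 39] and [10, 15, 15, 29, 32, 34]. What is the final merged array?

Merging process:

Compare 11 vs 10: take 10 from right. Merged: [10]
Compare 11 vs 15: take 11 from left. Merged: [10, 11]
Compare 19 vs 15: take 15 from right. Merged: [10, 11, 15]
Compare 19 vs 15: take 15 from right. Merged: [10, 11, 15, 15]
Compare 19 vs 29: take 19 from left. Merged: [10, 11, 15, 15, 19]
Compare 27 vs 29: take 27 from left. Merged: [10, 11, 15, 15, 19, 27]
Compare 33 vs 29: take 29 from right. Merged: [10, 11, 15, 15, 19, 27, 29]
Compare 33 vs 32: take 32 from right. Merged: [10, 11, 15, 15, 19, 27, 29, 32]
Compare 33 vs 34: take 33 from left. Merged: [10, 11, 15, 15, 19, 27, 29, 32, 33]
Compare 39 vs 34: take 34 from right. Merged: [10, 11, 15, 15, 19, 27, 29, 32, 33, 34]
Append remaining from left: [39]. Merged: [10, 11, 15, 15, 19, 27, 29, 32, 33, 34, 39]

Final merged array: [10, 11, 15, 15, 19, 27, 29, 32, 33, 34, 39]
Total comparisons: 10

The merged array is [10, 11, 15, 15, 19, 27, 29, 32, 33, 34, 39], requiring 10 comparisons. The merge step runs in O(n) time where n is the total number of elements.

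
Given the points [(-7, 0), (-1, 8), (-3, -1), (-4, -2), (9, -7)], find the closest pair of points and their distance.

Computing all pairwise distances among 5 points:

d((-7, 0), (-1, 8)) = 10.0
d((-7, 0), (-3, -1)) = 4.1231
d((-7, 0), (-4, -2)) = 3.6056
d((-7, 0), (9, -7)) = 17.4642
d((-1, 8), (-3, -1)) = 9.2195
d((-1, 8), (-4, -2)) = 10.4403
d((-1, 8), (9, -7)) = 18.0278
d((-3, -1), (-4, -2)) = 1.4142 <-- minimum
d((-3, -1), (9, -7)) = 13.4164
d((-4, -2), (9, -7)) = 13.9284

Closest pair: (-3, -1) and (-4, -2) with distance 1.4142

The closest pair is (-3, -1) and (-4, -2) with Euclidean distance 1.4142. For 5 points, brute-force pairwise comparison is shown above. For large n, the divide-and-conquer algorithm (sort by x, recurse on halves, check the dividing strip) achieves O(n log n).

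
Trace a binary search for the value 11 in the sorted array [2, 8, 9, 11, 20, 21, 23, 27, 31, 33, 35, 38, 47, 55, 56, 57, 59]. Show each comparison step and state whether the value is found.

Binary search for 11 in [2, 8, 9, 11, 20, 21, 23, 27, 31, 33, 35, 38, 47, 55, 56, 57, 59]:

lo=0, hi=16, mid=8, arr[mid]=31 -> 31 > 11, search left half
lo=0, hi=7, mid=3, arr[mid]=11 -> Found target at index 3!

Binary search finds 11 at index 3 after 2 comparisons. The search repeatedly halves the search space by comparing with the middle element.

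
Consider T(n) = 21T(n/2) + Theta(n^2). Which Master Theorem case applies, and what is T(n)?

Master Theorem for T(n) = 21T(n/2) + O(n^2):

a = 21, b = 2, c = 2
log_b(a) = log_2(21) = 4.3923

Case 1: c = 2 < log_2(21) = 4.3923
T(n) = O(n^(log_2 21))

For T(n) = 21T(n/2) + O(n^2): log_2(21) = 4.3923. This is Case 1 of the Master Theorem (c < log_b(a), work dominated by leaves), giving O(n^(log_2 21)).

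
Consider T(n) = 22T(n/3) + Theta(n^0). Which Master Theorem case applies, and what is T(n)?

Master Theorem for T(n) = 22T(n/3) + O(n^0):

a = 22, b = 3, c = 0
log_b(a) = log_3(22) = 2.8136

Case 1: c = 0 < log_3(22) = 2.8136
T(n) = O(n^(log_3 22))

For T(n) = 22T(n/3) + O(n^0): log_3(22) = 2.8136. This is Case 1 of the Master Theorem (c < log_b(a), work dominated by leaves), giving O(n^(log_3 22)).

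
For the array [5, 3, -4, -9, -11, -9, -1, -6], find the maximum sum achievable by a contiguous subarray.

Using Kadane's algorithm on [5, 3, -4, -9, -11, -9, -1, -6]:

Scanning through the array:
Position 1 (value 3): max_ending_here = 8, max_so_far = 8
Position 2 (value -4): max_ending_here = 4, max_so_far = 8
Position 3 (value -9): max_ending_here = -5, max_so_far = 8
Position 4 (value -11): max_ending_here = -11, max_so_far = 8
Position 5 (value -9): max_ending_here = -9, max_so_far = 8
Position 6 (value -1): max_ending_here = -1, max_so_far = 8
Position 7 (value -6): max_ending_here = -6, max_so_far = 8

Maximum subarray: [5, 3]
Maximum sum: 8

The maximum subarray is [5, 3] with sum 8. This subarray runs from index 0 to index 1.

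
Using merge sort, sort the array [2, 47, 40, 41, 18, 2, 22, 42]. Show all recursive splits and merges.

Merge sort trace:

Split: [2, 47, 40, 41, 18, 2, 22, 42] -> [2, 47, 40, 41] and [18, 2, 22, 42]
  Split: [2, 47, 40, 41] -> [2, 47] and [40, 41]
    Split: [2, 47] -> [2] and [47]
    Merge: [2] + [47] -> [2, 47]
    Split: [40, 41] -> [40] and [41]
    Merge: [40] + [41] -> [40, 41]
  Merge: [2, 47] + [40, 41] -> [2, 40, 41, 47]
  Split: [18, 2, 22, 42] -> [18, 2] and [22, 42]
    Split: [18, 2] -> [18] and [2]
    Merge: [18] + [2] -> [2, 18]
    Split: [22, 42] -> [22] and [42]
    Merge: [22] + [42] -> [22, 42]
  Merge: [2, 18] + [22, 42] -> [2, 18, 22, 42]
Merge: [2, 40, 41, 47] + [2, 18, 22, 42] -> [2, 2, 18, 22, 40, 41, 42, 47]

Final sorted array: [2, 2, 18, 22, 40, 41, 42, 47]

The merge sort proceeds by recursively splitting the array and merging sorted halves.
After all merges, the sorted array is [2, 2, 18, 22, 40, 41, 42, 47].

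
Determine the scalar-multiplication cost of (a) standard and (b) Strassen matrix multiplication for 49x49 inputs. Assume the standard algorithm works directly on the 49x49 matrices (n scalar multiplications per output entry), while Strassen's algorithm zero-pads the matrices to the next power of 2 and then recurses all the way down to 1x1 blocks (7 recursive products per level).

Matrix multiplication for 49x49 matrices:

Strassen's algorithm requires power-of-2 dimensions. Pad 49x49 to 64x64 (next power of 2).

Standard algorithm: 49^3 = 117649 multiplications
Strassen's algorithm: 7^(log2(64)) = 7^6 = 117649 multiplications
Savings: 117649 - 117649 = 0 multiplications

Standard: 117649 multiplications (49^3). Strassen: 117649 multiplications (7^6, after padding to 64x64). Strassen reduces 8 recursive multiplications to 7 at each level.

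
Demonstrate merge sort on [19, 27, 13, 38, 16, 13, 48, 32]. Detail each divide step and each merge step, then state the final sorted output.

Merge sort trace:

Split: [19, 27, 13, 38, 16, 13, 48, 32] -> [19, 27, 13, 38] and [16, 13, 48, 32]
  Split: [19, 27, 13, 38] -> [19, 27] and [13, 38]
    Split: [19, 27] -> [19] and [27]
    Merge: [19] + [27] -> [19, 27]
    Split: [13, 38] -> [13] and [38]
    Merge: [13] + [38] -> [13, 38]
  Merge: [19, 27] + [13, 38] -> [13, 19, 27, 38]
  Split: [16, 13, 48, 32] -> [16, 13] and [48, 32]
    Split: [16, 13] -> [16] and [13]
    Merge: [16] + [13] -> [13, 16]
    Split: [48, 32] -> [48] and [32]
    Merge: [48] + [32] -> [32, 48]
  Merge: [13, 16] + [32, 48] -> [13, 16, 32, 48]
Merge: [13, 19, 27, 38] + [13, 16, 32, 48] -> [13, 13, 16, 19, 27, 32, 38, 48]

Final sorted array: [13, 13, 16, 19, 27, 32, 38, 48]

The merge sort proceeds by recursively splitting the array and merging sorted halves.
After all merges, the sorted array is [13, 13, 16, 19, 27, 32, 38, 48].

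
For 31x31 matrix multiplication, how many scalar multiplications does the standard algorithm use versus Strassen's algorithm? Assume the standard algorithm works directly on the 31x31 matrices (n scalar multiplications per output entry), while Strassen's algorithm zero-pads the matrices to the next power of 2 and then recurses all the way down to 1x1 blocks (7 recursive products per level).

Matrix multiplication for 31x31 matrices:

Strassen's algorithm requires power-of-2 dimensions. Pad 31x31 to 32x32 (next power of 2).

Standard algorithm: 31^3 = 29791 multiplications
Strassen's algorithm: 7^(log2(32)) = 7^5 = 16807 multiplications
Savings: 29791 - 16807 = 12984 multiplications

Standard: 29791 multiplications (31^3). Strassen: 16807 multiplications (7^5, after padding to 32x32). Strassen reduces 8 recursive multiplications to 7 at each level.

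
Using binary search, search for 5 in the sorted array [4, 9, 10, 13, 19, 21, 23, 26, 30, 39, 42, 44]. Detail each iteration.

Binary search for 5 in [4, 9, 10, 13, 19, 21, 23, 26, 30, 39, 42, 44]:

lo=0, hi=11, mid=5, arr[mid]=21 -> 21 > 5, search left half
lo=0, hi=4, mid=2, arr[mid]=10 -> 10 > 5, search left half
lo=0, hi=1, mid=0, arr[mid]=4 -> 4 < 5, search right half
lo=1, hi=1, mid=1, arr[mid]=9 -> 9 > 5, search left half
lo=1 > hi=0, target 5 not found

Binary search determines that 5 is not in the array after 4 comparisons. The search space was exhausted without finding the target.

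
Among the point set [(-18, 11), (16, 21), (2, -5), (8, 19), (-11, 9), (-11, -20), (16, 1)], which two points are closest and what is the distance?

Computing all pairwise distances among 7 points:

d((-18, 11), (16, 21)) = 35.4401
d((-18, 11), (2, -5)) = 25.6125
d((-18, 11), (8, 19)) = 27.2029
d((-18, 11), (-11, 9)) = 7.2801 <-- minimum
d((-18, 11), (-11, -20)) = 31.7805
d((-18, 11), (16, 1)) = 35.4401
d((16, 21), (2, -5)) = 29.5296
d((16, 21), (8, 19)) = 8.2462
d((16, 21), (-11, 9)) = 29.5466
d((16, 21), (-11, -20)) = 49.0918
d((16, 21), (16, 1)) = 20.0
d((2, -5), (8, 19)) = 24.7386
d((2, -5), (-11, 9)) = 19.105
d((2, -5), (-11, -20)) = 19.8494
d((2, -5), (16, 1)) = 15.2315
d((8, 19), (-11, 9)) = 21.4709
d((8, 19), (-11, -20)) = 43.382
d((8, 19), (16, 1)) = 19.6977
d((-11, 9), (-11, -20)) = 29.0
d((-11, 9), (16, 1)) = 28.1603
d((-11, -20), (16, 1)) = 34.2053

Closest pair: (-18, 11) and (-11, 9) with distance 7.2801

The closest pair is (-18, 11) and (-11, 9) with Euclidean distance 7.2801. For 7 points, brute-force pairwise comparison is shown above. For large n, the divide-and-conquer algorithm (sort by x, recurse on halves, check the dividing strip) achieves O(n log n).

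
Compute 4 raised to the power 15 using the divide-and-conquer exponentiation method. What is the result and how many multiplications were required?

Computing 4^15 by squaring (build up from 4^1; each line after the first costs one multiplication):

4^1 = 4
4^2 = (4^1)^2 = 4^2 = 16
4^3 = 4 * 4^2 = 4 * 16 = 64
4^6 = (4^3)^2 = 64^2 = 4096
4^7 = 4 * 4^6 = 4 * 4096 = 16384
4^14 = (4^7)^2 = 16384^2 = 268435456
4^15 = 4 * 4^14 = 4 * 268435456 = 1073741824

Result: 1073741824
Multiplications needed: 6 (6 lines after 4^1)

4^15 = 1073741824. Using exponentiation by squaring, this requires 6 multiplications. The key idea: if the exponent is even, square the half-power; if odd, multiply by the base once.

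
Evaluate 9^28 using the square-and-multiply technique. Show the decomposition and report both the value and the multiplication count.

Computing 9^28 by squaring (build up from 9^1; each line after the first costs one multiplication):

9^1 = 9
9^2 = (9^1)^2 = 9^2 = 81
9^3 = 9 * 9^2 = 9 * 81 = 729
9^6 = (9^3)^2 = 729^2 = 531441
9^7 = 9 * 9^6 = 9 * 531441 = 4782969
9^14 = (9^7)^2 = 4782969^2 = 22876792454961
9^28 = (9^14)^2 = 22876792454961^2 = 523347633027360537213511521

Result: 523347633027360537213511521
Multiplications needed: 6 (6 lines after 9^1)

9^28 = 523347633027360537213511521. Using exponentiation by squaring, this requires 6 multiplications. The key idea: if the exponent is even, square the half-power; if odd, multiply by the base once.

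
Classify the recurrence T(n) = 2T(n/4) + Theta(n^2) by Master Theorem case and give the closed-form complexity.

Master Theorem for T(n) = 2T(n/4) + O(n^2):

a = 2, b = 4, c = 2
log_b(a) = log_4(2) = 0.5000

Case 3: c = 2 > log_4(2) = 0.5000
T(n) = O(n^2) = O(n^2)

For T(n) = 2T(n/4) + O(n^2): log_4(2) = 0.5000. This is Case 3 of the Master Theorem (c > log_b(a), work dominated by root), giving O(n^2).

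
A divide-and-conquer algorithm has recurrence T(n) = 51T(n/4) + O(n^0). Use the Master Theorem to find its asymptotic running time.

Master Theorem for T(n) = 51T(n/4) + O(n^0):

a = 51, b = 4, c = 0
log_b(a) = log_4(51) = 2.8362

Case 1: c = 0 < log_4(51) = 2.8362
T(n) = O(n^(log_4 51))

For T(n) = 51T(n/4) + O(n^0): log_4(51) = 2.8362. This is Case 1 of the Master Theorem (c < log_b(a), work dominated by leaves), giving O(n^(log_4 51)).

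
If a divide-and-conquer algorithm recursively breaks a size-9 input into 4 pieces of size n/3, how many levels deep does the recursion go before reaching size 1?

For divide and conquer with division factor 3:

Problem sizes at each level:
Level 0: 9
Level 1: 3
Level 2: 1

The root is level 0 and the size-1 base case is level 2 (the tree spans levels 0 through 2, i.e. 3 levels counting the root), so the depth is the number of divisions: log_3(9) = 2

The recursion tree depth is log_3(9) = 2. At each level, the problem size is divided by 3, so it takes 2 divisions to reduce to a base case of size 1. The algorithm makes 4 recursive calls at each level.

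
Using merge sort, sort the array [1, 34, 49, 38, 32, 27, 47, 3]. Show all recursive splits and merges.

Merge sort trace:

Split: [1, 34, 49, 38, 32, 27, 47, 3] -> [1, 34, 49, 38] and [32, 27, 47, 3]
  Split: [1, 34, 49, 38] -> [1, 34] and [49, 38]
    Split: [1, 34] -> [1] and [34]
    Merge: [1] + [34] -> [1, 34]
    Split: [49, 38] -> [49] and [38]
    Merge: [49] + [38] -> [38, 49]
  Merge: [1, 34] + [38, 49] -> [1, 34, 38, 49]
  Split: [32, 27, 47, 3] -> [32, 27] and [47, 3]
    Split: [32, 27] -> [32] and [27]
    Merge: [32] + [27] -> [27, 32]
    Split: [47, 3] -> [47] and [3]
    Merge: [47] + [3] -> [3, 47]
  Merge: [27, 32] + [3, 47] -> [3, 27, 32, 47]
Merge: [1, 34, 38, 49] + [3, 27, 32, 47] -> [1, 3, 27, 32, 34, 38, 47, 49]

Final sorted array: [1, 3, 27, 32, 34, 38, 47, 49]

The merge sort proceeds by recursively splitting the array and merging sorted halves.
After all merges, the sorted array is [1, 3, 27, 32, 34, 38, 47, 49].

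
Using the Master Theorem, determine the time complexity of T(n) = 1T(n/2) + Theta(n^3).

Master Theorem for T(n) = 1T(n/2) + O(n^3):

a = 1, b = 2, c = 3
log_b(a) = log_2(1) = 0.0000

Case 3: c = 3 > log_2(1) = 0.0000
T(n) = O(n^3) = O(n^3)

For T(n) = 1T(n/2) + O(n^3): log_2(1) = 0.0000. This is Case 3 of the Master Theorem (c > log_b(a), work dominated by root), giving O(n^3).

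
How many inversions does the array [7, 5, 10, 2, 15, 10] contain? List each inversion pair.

Finding inversions in [7, 5, 10, 2, 15, 10]:

(0, 1): arr[0]=7 > arr[1]=5
(0, 3): arr[0]=7 > arr[3]=2
(1, 3): arr[1]=5 > arr[3]=2
(2, 3): arr[2]=10 > arr[3]=2
(4, 5): arr[4]=15 > arr[5]=10

Total inversions: 5

The array has 5 inversion(s): (0,1), (0,3), (1,3), (2,3), (4,5). Each pair (i,j) satisfies i < j and arr[i] > arr[j].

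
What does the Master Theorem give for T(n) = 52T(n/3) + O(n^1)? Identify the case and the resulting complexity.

Master Theorem for T(n) = 52T(n/3) + O(n^1):

a = 52, b = 3, c = 1
log_b(a) = log_3(52) = 3.5966

Case 1: c = 1 < log_3(52) = 3.5966
T(n) = O(n^(log_3 52))

For T(n) = 52T(n/3) + O(n^1): log_3(52) = 3.5966. This is Case 1 of the Master Theorem (c < log_b(a), work dominated by leaves), giving O(n^(log_3 52)).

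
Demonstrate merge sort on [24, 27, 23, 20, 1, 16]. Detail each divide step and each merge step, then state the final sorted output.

Merge sort trace:

Split: [24, 27, 23, 20, 1, 16] -> [24, 27, 23] and [20, 1, 16]
  Split: [24, 27, 23] -> [24] and [27, 23]
    Split: [27, 23] -> [27] and [23]
    Merge: [27] + [23] -> [23, 27]
  Merge: [24] + [23, 27] -> [23, 24, 27]
  Split: [20, 1, 16] -> [20] and [1, 16]
    Split: [1, 16] -> [1] and [16]
    Merge: [1] + [16] -> [1, 16]
  Merge: [20] + [1, 16] -> [1, 16, 20]
Merge: [23, 24, 27] + [1, 16, 20] -> [1, 16, 20, 23, 24, 27]

Final sorted array: [1, 16, 20, 23, 24, 27]

The merge sort proceeds by recursively splitting the array and merging sorted halves.
After all merges, the sorted array is [1, 16, 20, 23, 24, 27].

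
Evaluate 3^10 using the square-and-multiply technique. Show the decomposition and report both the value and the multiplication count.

Computing 3^10 by squaring (build up from 3^1; each line after the first costs one multiplication):

3^1 = 3
3^2 = (3^1)^2 = 3^2 = 9
3^4 = (3^2)^2 = 9^2 = 81
3^5 = 3 * 3^4 = 3 * 81 = 243
3^10 = (3^5)^2 = 243^2 = 59049

Result: 59049
Multiplications needed: 4 (4 lines after 3^1)

3^10 = 59049. Using exponentiation by squaring, this requires 4 multiplications. The key idea: if the exponent is even, square the half-power; if odd, multiply by the base once.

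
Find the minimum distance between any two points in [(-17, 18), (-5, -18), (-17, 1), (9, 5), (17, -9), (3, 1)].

Computing all pairwise distances among 6 points:

d((-17, 18), (-5, -18)) = 37.9473
d((-17, 18), (-17, 1)) = 17.0
d((-17, 18), (9, 5)) = 29.0689
d((-17, 18), (17, -9)) = 43.4166
d((-17, 18), (3, 1)) = 26.2488
d((-5, -18), (-17, 1)) = 22.4722
d((-5, -18), (9, 5)) = 26.9258
d((-5, -18), (17, -9)) = 23.7697
d((-5, -18), (3, 1)) = 20.6155
d((-17, 1), (9, 5)) = 26.3059
d((-17, 1), (17, -9)) = 35.4401
d((-17, 1), (3, 1)) = 20.0
d((9, 5), (17, -9)) = 16.1245
d((9, 5), (3, 1)) = 7.2111 <-- minimum
d((17, -9), (3, 1)) = 17.2047

Closest pair: (9, 5) and (3, 1) with distance 7.2111

The closest pair is (9, 5) and (3, 1) with Euclidean distance 7.2111. For 6 points, brute-force pairwise comparison is shown above. For large n, the divide-and-conquer algorithm (sort by x, recurse on halves, check the dividing strip) achieves O(n log n).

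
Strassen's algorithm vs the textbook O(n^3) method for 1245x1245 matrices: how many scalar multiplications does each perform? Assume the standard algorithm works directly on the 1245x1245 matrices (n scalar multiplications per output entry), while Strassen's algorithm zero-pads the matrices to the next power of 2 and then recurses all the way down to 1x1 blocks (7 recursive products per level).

Matrix multiplication for 1245x1245 matrices:

Strassen's algorithm requires power-of-2 dimensions. Pad 1245x1245 to 2048x2048 (next power of 2).

Standard algorithm: 1245^3 = 1929781125 multiplications
Strassen's algorithm: 7^(log2(2048)) = 7^11 = 1977326743 multiplications
Difference: 1929781125 - 1977326743 = -47545618 (Strassen uses MORE here due to padding overhead — for small or just-over-power-of-2 n, padding can outweigh the per-level savings)

Standard: 1929781125 multiplications (1245^3). Strassen: 1977326743 multiplications (7^11, after padding to 2048x2048). Strassen reduces 8 recursive multiplications to 7 at each level.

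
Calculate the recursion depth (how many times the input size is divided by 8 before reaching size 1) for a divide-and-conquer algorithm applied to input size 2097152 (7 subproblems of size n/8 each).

For divide and conquer with division factor 8:

Problem sizes at each level:
Level 0: 2097152
Level 1: 262144
Level 2: 32768
Level 3: 4096
Level 4: 512
Level 5: 64
Level 6: 8
Level 7: 1

The root is level 0 and the size-1 base case is level 7 (the tree spans levels 0 through 7, i.e. 8 levels counting the root), so the depth is the number of divisions: log_8(2097152) = 7

The recursion tree depth is log_8(2097152) = 7. At each level, the problem size is divided by 8, so it takes 7 divisions to reduce to a base case of size 1. The algorithm makes 7 recursive calls at each level.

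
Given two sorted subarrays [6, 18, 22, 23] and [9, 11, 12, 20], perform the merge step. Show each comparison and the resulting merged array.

Merging process:

Compare 6 vs 9: take 6 from left. Merged: [6]
Compare 18 vs 9: take 9 from right. Merged: [6, 9]
Compare 18 vs 11: take 11 from right. Merged: [6, 9, 11]
Compare 18 vs 12: take 12 from right. Merged: [6, 9, 11, 12]
Compare 18 vs 20: take 18 from left. Merged: [6, 9, 11, 12, 18]
Compare 22 vs 20: take 20 from right. Merged: [6, 9, 11, 12, 18, 20]
Append remaining from left: [22, 23]. Merged: [6, 9, 11, 12, 18, 20, 22, 23]

Final merged array: [6, 9, 11, 12, 18, 20, 22, 23]
Total comparisons: 6

The merged array is [6, 9, 11, 12, 18, 20, 22, 23], requiring 6 comparisons. The merge step runs in O(n) time where n is the total number of elements.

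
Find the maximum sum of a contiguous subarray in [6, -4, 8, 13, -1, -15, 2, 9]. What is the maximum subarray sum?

Using Kadane's algorithm on [6, -4, 8, 13, -1, -15, 2, 9]:

Scanning through the array:
Position 1 (value -4): max_ending_here = 2, max_so_far = 6
Position 2 (value 8): max_ending_here = 10, max_so_far = 10
Position 3 (value 13): max_ending_here = 23, max_so_far = 23
Position 4 (value -1): max_ending_here = 22, max_so_far = 23
Position 5 (value -15): max_ending_here = 7, max_so_far = 23
Position 6 (value 2): max_ending_here = 9, max_so_far = 23
Position 7 (value 9): max_ending_here = 18, max_so_far = 23

Maximum subarray: [6, -4, 8, 13]
Maximum sum: 23

The maximum subarray is [6, -4, 8, 13] with sum 23. This subarray runs from index 0 to index 3.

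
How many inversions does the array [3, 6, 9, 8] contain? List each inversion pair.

Finding inversions in [3, 6, 9, 8]:

(2, 3): arr[2]=9 > arr[3]=8

Total inversions: 1

The array has 1 inversion(s): (2,3). Each pair (i,j) satisfies i < j and arr[i] > arr[j].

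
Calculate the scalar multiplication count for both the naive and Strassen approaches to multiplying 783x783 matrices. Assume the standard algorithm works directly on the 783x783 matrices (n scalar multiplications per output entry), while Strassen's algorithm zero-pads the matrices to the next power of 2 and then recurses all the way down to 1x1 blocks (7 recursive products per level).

Matrix multiplication for 783x783 matrices:

Strassen's algorithm requires power-of-2 dimensions. Pad 783x783 to 1024x1024 (next power of 2).

Standard algorithm: 783^3 = 480048687 multiplications
Strassen's algorithm: 7^(log2(1024)) = 7^10 = 282475249 multiplications
Savings: 480048687 - 282475249 = 197573438 multiplications

Standard: 480048687 multiplications (783^3). Strassen: 282475249 multiplications (7^10, after padding to 1024x1024). Strassen reduces 8 recursive multiplications to 7 at each level.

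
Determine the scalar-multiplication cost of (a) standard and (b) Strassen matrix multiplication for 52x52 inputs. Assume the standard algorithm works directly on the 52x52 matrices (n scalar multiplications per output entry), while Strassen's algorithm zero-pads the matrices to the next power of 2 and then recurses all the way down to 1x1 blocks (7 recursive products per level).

Matrix multiplication for 52x52 matrices:

Strassen's algorithm requires power-of-2 dimensions. Pad 52x52 to 64x64 (next power of 2).

Standard algorithm: 52^3 = 140608 multiplications
Strassen's algorithm: 7^(log2(64)) = 7^6 = 117649 multiplications
Savings: 140608 - 117649 = 22959 multiplications

Standard: 140608 multiplications (52^3). Strassen: 117649 multiplications (7^6, after padding to 64x64). Strassen reduces 8 recursive multiplications to 7 at each level.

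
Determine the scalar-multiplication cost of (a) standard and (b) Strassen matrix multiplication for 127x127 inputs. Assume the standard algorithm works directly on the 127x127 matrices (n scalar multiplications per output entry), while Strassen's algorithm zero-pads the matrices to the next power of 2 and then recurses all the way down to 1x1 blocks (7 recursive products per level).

Matrix multiplication for 127x127 matrices:

Strassen's algorithm requires power-of-2 dimensions. Pad 127x127 to 128x128 (next power of 2).

Standard algorithm: 127^3 = 2048383 multiplications
Strassen's algorithm: 7^(log2(128)) = 7^7 = 823543 multiplications
Savings: 2048383 - 823543 = 1224840 multiplications

Standard: 2048383 multiplications (127^3). Strassen: 823543 multiplications (7^7, after padding to 128x128). Strassen reduces 8 recursive multiplications to 7 at each level.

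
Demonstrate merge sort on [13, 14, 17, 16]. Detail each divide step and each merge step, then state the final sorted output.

Merge sort trace:

Split: [13, 14, 17, 16] -> [13, 14] and [17, 16]
  Split: [13, 14] -> [13] and [14]
  Merge: [13] + [14] -> [13, 14]
  Split: [17, 16] -> [17] and [16]
  Merge: [17] + [16] -> [16, 17]
Merge: [13, 14] + [16, 17] -> [13, 14, 16, 17]

Final sorted array: [13, 14, 16, 17]

The merge sort proceeds by recursively splitting the array and merging sorted halves.
After all merges, the sorted array is [13, 14, 16, 17].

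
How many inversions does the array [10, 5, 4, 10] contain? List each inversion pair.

Finding inversions in [10, 5, 4, 10]:

(0, 1): arr[0]=10 > arr[1]=5
(0, 2): arr[0]=10 > arr[2]=4
(1, 2): arr[1]=5 > arr[2]=4

Total inversions: 3

The array has 3 inversion(s): (0,1), (0,2), (1,2). Each pair (i,j) satisfies i < j and arr[i] > arr[j].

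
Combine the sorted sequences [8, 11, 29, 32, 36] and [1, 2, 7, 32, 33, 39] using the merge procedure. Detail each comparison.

Merging process:

Compare 8 vs 1: take 1 from right. Merged: [1]
Compare 8 vs 2: take 2 from right. Merged: [1, 2]
Compare 8 vs 7: take 7 from right. Merged: [1, 2, 7]
Compare 8 vs 32: take 8 from left. Merged: [1, 2, 7, 8]
Compare 11 vs 32: take 11 from left. Merged: [1, 2, 7, 8, 11]
Compare 29 vs 32: take 29 from left. Merged: [1, 2, 7, 8, 11, 29]
Compare 32 vs 32: take 32 from left. Merged: [1, 2, 7, 8, 11, 29, 32]
Compare 36 vs 32: take 32 from right. Merged: [1, 2, 7, 8, 11, 29, 32, 32]
Compare 36 vs 33: take 33 from right. Merged: [1, 2, 7, 8, 11, 29, 32, 32, 33]
Compare 36 vs 39: take 36 from left. Merged: [1, 2, 7, 8, 11, 29, 32, 32, 33, 36]
Append remaining from right: [39]. Merged: [1, 2, 7, 8, 11, 29, 32, 32, 33, 36, 39]

Final merged array: [1, 2, 7, 8, 11, 29, 32, 32, 33, 36, 39]
Total comparisons: 10

The merged array is [1, 2, 7, 8, 11, 29, 32, 32, 33, 36, 39], requiring 10 comparisons. The merge step runs in O(n) time where n is the total number of elements.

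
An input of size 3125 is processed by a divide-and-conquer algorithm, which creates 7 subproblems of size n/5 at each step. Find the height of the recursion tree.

For divide and conquer with division factor 5:

Problem sizes at each level:
Level 0: 3125
Level 1: 625
Level 2: 125
Level 3: 25
Level 4: 5
Level 5: 1

The root is level 0 and the size-1 base case is level 5 (the tree spans levels 0 through 5, i.e. 6 levels counting the root), so the depth is the number of divisions: log_5(3125) = 5

The recursion tree depth is log_5(3125) = 5. At each level, the problem size is divided by 5, so it takes 5 divisions to reduce to a base case of size 1. The algorithm makes 7 recursive calls at each level.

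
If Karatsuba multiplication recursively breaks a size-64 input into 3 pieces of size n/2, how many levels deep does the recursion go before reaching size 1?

For divide and conquer with division factor 2:

Problem sizes at each level:
Level 0: 64
Level 1: 32
Level 2: 16
Level 3: 8
Level 4: 4
Level 5: 2
Level 6: 1

The root is level 0 and the size-1 base case is level 6 (the tree spans levels 0 through 6, i.e. 7 levels counting the root), so the depth is the number of divisions: log_2(64) = 6

The recursion tree depth is log_2(64) = 6. At each level, the problem size is divided by 2, so it takes 6 divisions to reduce to a base case of size 1. The algorithm makes 3 recursive calls at each level.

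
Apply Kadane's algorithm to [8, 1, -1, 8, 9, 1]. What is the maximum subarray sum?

Using Kadane's algorithm on [8, 1, -1, 8, 9, 1]:

Scanning through the array:
Position 1 (value 1): max_ending_here = 9, max_so_far = 9
Position 2 (value -1): max_ending_here = 8, max_so_far = 9
Position 3 (value 8): max_ending_here = 16, max_so_far = 16
Position 4 (value 9): max_ending_here = 25, max_so_far = 25
Position 5 (value 1): max_ending_here = 26, max_so_far = 26

Maximum subarray: [8, 1, -1, 8, 9, 1]
Maximum sum: 26

The maximum subarray is [8, 1, -1, 8, 9, 1] with sum 26. This subarray runs from index 0 to index 5.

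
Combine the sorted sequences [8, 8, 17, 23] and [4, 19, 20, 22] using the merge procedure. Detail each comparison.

Merging process:

Compare 8 vs 4: take 4 from right. Merged: [4]
Compare 8 vs 19: take 8 from left. Merged: [4, 8]
Compare 8 vs 19: take 8 from left. Merged: [4, 8, 8]
Compare 17 vs 19: take 17 from left. Merged: [4, 8, 8, 17]
Compare 23 vs 19: take 19 from right. Merged: [4, 8, 8, 17, 19]
Compare 23 vs 20: take 20 from right. Merged: [4, 8, 8, 17, 19, 20]
Compare 23 vs 22: take 22 from right. Merged: [4, 8, 8, 17, 19, 20, 22]
Append remaining from left: [23]. Merged: [4, 8, 8, 17, 19, 20, 22, 23]

Final merged array: [4, 8, 8, 17, 19, 20, 22, 23]
Total comparisons: 7

The merged array is [4, 8, 8, 17, 19, 20, 22, 23], requiring 7 comparisons. The merge step runs in O(n) time where n is the total number of elements.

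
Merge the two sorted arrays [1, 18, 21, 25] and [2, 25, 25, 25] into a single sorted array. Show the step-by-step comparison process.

Merging process:

Compare 1 vs 2: take 1 from left. Merged: [1]
Compare 18 vs 2: take 2 from right. Merged: [1, 2]
Compare 18 vs 25: take 18 from left. Merged: [1, 2, 18]
Compare 21 vs 25: take 21 from left. Merged: [1, 2, 18, 21]
Compare 25 vs 25: take 25 from left. Merged: [1, 2, 18, 21, 25]
Append remaining from right: [25, 25, 25]. Merged: [1, 2, 18, 21, 25, 25, 25, 25]

Final merged array: [1, 2, 18, 21, 25, 25, 25, 25]
Total comparisons: 5

The merged array is [1, 2, 18, 21, 25, 25, 25, 25], requiring 5 comparisons. The merge step runs in O(n) time where n is the total number of elements.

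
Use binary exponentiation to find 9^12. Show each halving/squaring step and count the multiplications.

Computing 9^12 by squaring (build up from 9^1; each line after the first costs one multiplication):

9^1 = 9
9^2 = (9^1)^2 = 9^2 = 81
9^3 = 9 * 9^2 = 9 * 81 = 729
9^6 = (9^3)^2 = 729^2 = 531441
9^12 = (9^6)^2 = 531441^2 = 282429536481

Result: 282429536481
Multiplications needed: 4 (4 lines after 9^1)

9^12 = 282429536481. Using exponentiation by squaring, this requires 4 multiplications. The key idea: if the exponent is even, square the half-power; if odd, multiply by the base once.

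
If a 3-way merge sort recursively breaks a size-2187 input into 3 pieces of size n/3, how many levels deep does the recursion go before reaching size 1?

For divide and conquer with division factor 3:

Problem sizes at each level:
Level 0: 2187
Level 1: 729
Level 2: 243
Level 3: 81
Level 4: 27
Level 5: 9
Level 6: 3
Level 7: 1

The root is level 0 and the size-1 base case is level 7 (the tree spans levels 0 through 7, i.e. 8 levels counting the root), so the depth is the number of divisions: log_3(2187) = 7

The recursion tree depth is log_3(2187) = 7. At each level, the problem size is divided by 3, so it takes 7 divisions to reduce to a base case of size 1. The algorithm makes 3 recursive calls at each level.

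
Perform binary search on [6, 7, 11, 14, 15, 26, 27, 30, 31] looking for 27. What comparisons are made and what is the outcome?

Binary search for 27 in [6, 7, 11, 14, 15, 26, 27, 30, 31]:

lo=0, hi=8, mid=4, arr[mid]=15 -> 15 < 27, search right half
lo=5, hi=8, mid=6, arr[mid]=27 -> Found target at index 6!

Binary search finds 27 at index 6 after 2 comparisons. The search repeatedly halves the search space by comparing with the middle element.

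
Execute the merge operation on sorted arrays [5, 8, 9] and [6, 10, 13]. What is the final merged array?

Merging process:

Compare 5 vs 6: take 5 from left. Merged: [5]
Compare 8 vs 6: take 6 from right. Merged: [5, 6]
Compare 8 vs 10: take 8 from left. Merged: [5, 6, 8]
Compare 9 vs 10: take 9 from left. Merged: [5, 6, 8, 9]
Append remaining from right: [10, 13]. Merged: [5, 6, 8, 9, 10, 13]

Final merged array: [5, 6, 8, 9, 10, 13]
Total comparisons: 4

The merged array is [5, 6, 8, 9, 10, 13], requiring 4 comparisons. The merge step runs in O(n) time where n is the total number of elements.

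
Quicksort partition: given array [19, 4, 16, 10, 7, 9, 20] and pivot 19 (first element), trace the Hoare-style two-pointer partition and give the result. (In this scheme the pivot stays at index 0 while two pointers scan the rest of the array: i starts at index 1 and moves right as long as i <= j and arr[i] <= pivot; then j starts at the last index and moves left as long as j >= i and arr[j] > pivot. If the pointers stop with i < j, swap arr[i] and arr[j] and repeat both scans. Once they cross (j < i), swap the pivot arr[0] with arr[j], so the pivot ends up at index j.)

Hoare-style two-pointer partition with pivot = 19:

Initial array: [19, 4, 16, 10, 7, 9, 20]

Pointers start at i = 1, j = 6.
i ends at 6, j ends at 5: the pointers have crossed (j < i), so scanning stops.

Swap pivot arr[0] with arr[5] to place pivot at position 5: [9, 4, 16, 10, 7, 19, 20]
Pivot position: 5

After partitioning with pivot 19, the array becomes [9, 4, 16, 10, 7, 19, 20]. The pivot is placed at index 5. All elements to the left of the pivot are <= 19, and all elements to the right are > 19.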